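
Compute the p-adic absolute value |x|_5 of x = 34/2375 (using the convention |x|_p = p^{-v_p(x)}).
|34/2375|_5 = 125

Step 1 — compute v_5(x) by factoring powers of 5 out of the numerator and denominator: v_5(34/2375) = -3. Step 2 — apply |x|_p = p^{-v_p(x)} = 5^{3} = 125.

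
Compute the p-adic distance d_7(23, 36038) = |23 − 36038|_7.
d_7(23, 36038) = 1/2401

Step 1 — x − y = 23 − 36038 = -36015. Step 2 — v_7(-36015) = 4 (factor: -36015 = −(7^4 · 15); the sign does not affect v_p). Step 3 — |x − y|_7 = 7^{-4} = 1/2401.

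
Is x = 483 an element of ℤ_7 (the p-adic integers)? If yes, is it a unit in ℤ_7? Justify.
x ∈ ℤ_7 but not a unit; v_7(x) = 1 > 0

ℤ_7 = {x ∈ ℚ_7 : v_7(x) ≥ 0} and ℤ_7^× = {x ∈ ℤ_7 : v_7(x) = 0}. Here v_7(483) = v_7(num) − v_7(den) = 1; compare against these criteria.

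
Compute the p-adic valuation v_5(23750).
v_5(23750) = 4

v_5(n) is the largest exponent k such that 5^k divides n. Factor out: 23750 = 5^4 · 38. (Sign doesn't affect v_p.) So v_5(23750) = 4.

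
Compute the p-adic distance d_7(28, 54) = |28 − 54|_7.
d_7(28, 54) = 1

Step 1 — x − y = 28 − 54 = -26. Step 2 — v_7(-26) = 0 (factor: -26 = −(7^0 · 26); the sign does not affect v_p). Step 3 — |x − y|_7 = 7^{0} = 1.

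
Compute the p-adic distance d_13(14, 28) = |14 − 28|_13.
d_13(14, 28) = 1

Step 1 — x − y = 14 − 28 = -14. Step 2 — v_13(-14) = 0 (factor: -14 = −(13^0 · 14); the sign does not affect v_p). Step 3 — |x − y|_13 = 13^{0} = 1.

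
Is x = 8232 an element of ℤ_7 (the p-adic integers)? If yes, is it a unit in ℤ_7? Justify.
x ∈ ℤ_7 but not a unit; v_7(x) = 3 > 0

ℤ_7 = {x ∈ ℚ_7 : v_7(x) ≥ 0} and ℤ_7^× = {x ∈ ℤ_7 : v_7(x) = 0}. Here v_7(8232) = v_7(num) − v_7(den) = 3; compare against these criteria.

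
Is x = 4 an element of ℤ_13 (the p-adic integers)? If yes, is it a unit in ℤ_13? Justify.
x ∈ ℤ_13^× (unit); v_13(x) = 0

ℤ_13 = {x ∈ ℚ_13 : v_13(x) ≥ 0} and ℤ_13^× = {x ∈ ℤ_13 : v_13(x) = 0}. Here v_13(4) = v_13(num) − v_13(den) = 0; compare against these criteria.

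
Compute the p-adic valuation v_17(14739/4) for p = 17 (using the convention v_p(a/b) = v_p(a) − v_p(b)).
v_17(14739/4) = 3

Factor powers of 17 from the numerator and denominator of the reduced fraction: 14739 = 17^3 · 3 and 4 = 17^0 · 4. Apply v_p(a/b) = v_p(a) − v_p(b): v_17(14739/4) = 3 − 0 = 3.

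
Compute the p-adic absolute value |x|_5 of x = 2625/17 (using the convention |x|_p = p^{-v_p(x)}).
|2625/17|_5 = 1/125

Step 1 — compute v_5(x) by factoring powers of 5 out of the numerator and denominator: v_5(2625/17) = 3. Step 2 — apply |x|_p = p^{-v_p(x)} = 5^{-3} = 1/125.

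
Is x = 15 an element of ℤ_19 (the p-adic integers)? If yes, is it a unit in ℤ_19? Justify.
x ∈ ℤ_19^× (unit); v_19(x) = 0

ℤ_19 = {x ∈ ℚ_19 : v_19(x) ≥ 0} and ℤ_19^× = {x ∈ ℤ_19 : v_19(x) = 0}. Here v_19(15) = v_19(num) − v_19(den) = 0; compare against these criteria.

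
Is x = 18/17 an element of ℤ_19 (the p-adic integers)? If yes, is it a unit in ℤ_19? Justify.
x ∈ ℤ_19^× (unit); v_19(x) = 0

ℤ_19 = {x ∈ ℚ_19 : v_19(x) ≥ 0} and ℤ_19^× = {x ∈ ℤ_19 : v_19(x) = 0}. Here v_19(18/17) = v_19(num) − v_19(den) = 0; compare against these criteria.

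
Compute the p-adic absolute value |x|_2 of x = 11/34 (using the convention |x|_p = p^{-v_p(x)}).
|11/34|_2 = 2

Step 1 — compute v_2(x) by factoring powers of 2 out of the numerator and denominator: v_2(11/34) = -1. Step 2 — apply |x|_p = p^{-v_p(x)} = 2^{1} = 2.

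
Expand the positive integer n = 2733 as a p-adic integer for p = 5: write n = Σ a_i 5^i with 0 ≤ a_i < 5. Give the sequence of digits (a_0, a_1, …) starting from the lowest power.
(a_0, a_1, …) = (3, 1, 4, 1, 4)

Repeated division by 5 gives the digits low-to-high: 2733 = 3 + 1·5^1 + 4·5^2 + 1·5^3 + 4·5^4. Digit sequence: (3, 1, 4, 1, 4).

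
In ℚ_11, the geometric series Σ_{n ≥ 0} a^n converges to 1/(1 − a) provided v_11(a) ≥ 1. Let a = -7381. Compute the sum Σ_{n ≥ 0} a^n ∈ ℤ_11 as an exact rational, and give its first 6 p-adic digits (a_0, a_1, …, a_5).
Σ a^n = 1/(1 − a) = 1/7382;  first 6 digits = (1, 0, 5, 5, 2, 8)

v_11(a) = 2 ≥ 1, so the series converges in ℤ_11 to 1/(1 − a) = 1/(1 − (-7381)) = 1/7382. Expand this rational in ℤ_11: compute digits iteratively via d_i = x_i mod 11, x_{i+1} = (x_i − d_i)/11. The first 6 digits are (1, 0, 5, 5, 2, 8).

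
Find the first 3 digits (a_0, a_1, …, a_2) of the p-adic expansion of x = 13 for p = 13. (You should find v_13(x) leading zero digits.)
(a_0, …, a_2) = (0, 1, 0)

v_13(13) = 1, so a_0 = ... = a_0 = 0. Factor out: x = 13^1 · u with u = 1 a unit in ℤ_13. Expand u iteratively via a_{v+i} = u_i mod 13, u_{i+1} = (u_i − a_{v+i})/13:
  u_0 = 1;  a_1 = 1;  u_1 = (u_0 − 1)/13 = 0
  u_1 = 0;  a_2 = 0;  u_2 = (u_1 − 0)/13 = 0
Digits: (0, 1, 0).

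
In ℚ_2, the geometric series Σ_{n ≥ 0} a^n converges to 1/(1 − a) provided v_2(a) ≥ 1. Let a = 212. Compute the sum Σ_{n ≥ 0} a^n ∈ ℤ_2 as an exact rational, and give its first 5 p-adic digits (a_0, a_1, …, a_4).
Σ a^n = 1/(1 − a) = -1/211;  first 5 digits = (1, 0, 1, 0, 0)

v_2(a) = 2 ≥ 1, so the series converges in ℤ_2 to 1/(1 − a) = 1/(1 − 212) = -1/211. Expand this rational in ℤ_2: compute digits iteratively via d_i = x_i mod 2, x_{i+1} = (x_i − d_i)/2. The first 5 digits are (1, 0, 1, 0, 0).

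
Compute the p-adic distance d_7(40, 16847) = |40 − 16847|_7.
d_7(40, 16847) = 1/16807

Step 1 — x − y = 40 − 16847 = -16807. Step 2 — v_7(-16807) = 5 (factor: -16807 = −(7^5 · 1); the sign does not affect v_p). Step 3 — |x − y|_7 = 7^{-5} = 1/16807.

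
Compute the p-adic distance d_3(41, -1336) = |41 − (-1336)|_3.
d_3(41, -1336) = 1/81

Step 1 — x − y = 41 − (-1336) = 1377. Step 2 — v_3(1377) = 4 (factor: 1377 = (3^4 · 17); the sign does not affect v_p). Step 3 — |x − y|_3 = 3^{-4} = 1/81.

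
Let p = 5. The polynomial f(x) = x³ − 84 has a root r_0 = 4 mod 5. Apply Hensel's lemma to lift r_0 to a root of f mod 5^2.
r_1 = 19 (mod 25)

Hensel: r_{i+1} = r_i − f(r_i)/f′(r_i) mod 5^{i+2}, where f′(x) = 3x². Iterate:
  r_0 = 4 (mod 5)
  r_1 = 19 (mod 25)
Final: r = 19 with f(r) ≡ 0 mod 5^2.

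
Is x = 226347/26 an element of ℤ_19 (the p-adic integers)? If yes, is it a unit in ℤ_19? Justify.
x ∈ ℤ_19 but not a unit; v_19(x) = 3 > 0

ℤ_19 = {x ∈ ℚ_19 : v_19(x) ≥ 0} and ℤ_19^× = {x ∈ ℤ_19 : v_19(x) = 0}. Here v_19(226347/26) = v_19(num) − v_19(den) = 3; compare against these criteria.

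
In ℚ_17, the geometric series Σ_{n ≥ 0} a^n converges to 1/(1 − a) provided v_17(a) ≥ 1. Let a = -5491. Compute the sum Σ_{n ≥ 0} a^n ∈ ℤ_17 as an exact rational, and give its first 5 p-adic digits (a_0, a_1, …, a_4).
Σ a^n = 1/(1 − a) = 1/5492;  first 5 digits = (1, 0, 15, 15, 3)

v_17(a) = 2 ≥ 1, so the series converges in ℤ_17 to 1/(1 − a) = 1/(1 − (-5491)) = 1/5492. Expand this rational in ℤ_17: compute digits iteratively via d_i = x_i mod 17, x_{i+1} = (x_i − d_i)/17. The first 5 digits are (1, 0, 15, 15, 3).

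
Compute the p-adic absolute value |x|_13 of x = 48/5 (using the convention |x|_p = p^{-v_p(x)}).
|48/5|_13 = 1

Step 1 — compute v_13(x) by factoring powers of 13 out of the numerator and denominator: v_13(48/5) = 0. Step 2 — apply |x|_p = p^{-v_p(x)} = 13^{0} = 1.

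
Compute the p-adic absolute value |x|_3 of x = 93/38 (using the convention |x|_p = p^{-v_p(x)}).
|93/38|_3 = 1/3

Step 1 — compute v_3(x) by factoring powers of 3 out of the numerator and denominator: v_3(93/38) = 1. Step 2 — apply |x|_p = p^{-v_p(x)} = 3^{-1} = 1/3.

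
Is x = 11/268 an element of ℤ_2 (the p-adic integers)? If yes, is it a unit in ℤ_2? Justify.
x ∉ ℤ_2 (v_2(x) = -2 < 0)

ℤ_2 = {x ∈ ℚ_2 : v_2(x) ≥ 0} and ℤ_2^× = {x ∈ ℤ_2 : v_2(x) = 0}. Here v_2(11/268) = v_2(num) − v_2(den) = -2; compare against these criteria.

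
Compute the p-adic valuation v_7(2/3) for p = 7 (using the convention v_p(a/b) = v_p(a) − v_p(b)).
v_7(2/3) = 0

Factor powers of 7 from the numerator and denominator of the reduced fraction: 2 = 7^0 · 2 and 3 = 7^0 · 3. Apply v_p(a/b) = v_p(a) − v_p(b): v_7(2/3) = 0 − 0 = 0.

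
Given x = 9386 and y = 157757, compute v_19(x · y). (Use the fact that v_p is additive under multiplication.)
v_19(1480707202) = 5

v_p(x) = 2 (factor: 9386 = 19^2 · 26); v_p(y) = 3 (factor: 157757 = 19^3 · 23). Additivity: v_p(xy) = v_p(x) + v_p(y) = 2 + 3 = 5. (Direct check: xy = 1480707202 = 19^5 · (598).)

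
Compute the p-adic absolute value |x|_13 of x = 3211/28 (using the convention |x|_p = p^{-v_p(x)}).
|3211/28|_13 = 1/169

Step 1 — compute v_13(x) by factoring powers of 13 out of the numerator and denominator: v_13(3211/28) = 2. Step 2 — apply |x|_p = p^{-v_p(x)} = 13^{-2} = 1/169.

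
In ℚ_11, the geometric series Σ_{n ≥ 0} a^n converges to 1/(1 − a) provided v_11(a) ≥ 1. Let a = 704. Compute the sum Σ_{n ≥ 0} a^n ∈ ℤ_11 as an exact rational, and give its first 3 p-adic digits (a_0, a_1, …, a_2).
Σ a^n = 1/(1 − a) = -1/703;  first 3 digits = (1, 9, 9)

v_11(a) = 1 ≥ 1, so the series converges in ℤ_11 to 1/(1 − a) = 1/(1 − 704) = -1/703. Expand this rational in ℤ_11: compute digits iteratively via d_i = x_i mod 11, x_{i+1} = (x_i − d_i)/11. The first 3 digits are (1, 9, 9).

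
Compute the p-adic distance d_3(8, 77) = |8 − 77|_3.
d_3(8, 77) = 1/3

Step 1 — x − y = 8 − 77 = -69. Step 2 — v_3(-69) = 1 (factor: -69 = −(3^1 · 23); the sign does not affect v_p). Step 3 — |x − y|_3 = 3^{-1} = 1/3.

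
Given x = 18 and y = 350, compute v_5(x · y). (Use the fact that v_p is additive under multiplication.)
v_5(6300) = 2

v_p(x) = 0 (factor: 18 = 5^0 · 18); v_p(y) = 2 (factor: 350 = 5^2 · 14). Additivity: v_p(xy) = v_p(x) + v_p(y) = 0 + 2 = 2. (Direct check: xy = 6300 = 5^2 · (252).)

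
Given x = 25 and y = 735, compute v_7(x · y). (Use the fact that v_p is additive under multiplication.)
v_7(18375) = 2

v_p(x) = 0 (factor: 25 = 7^0 · 25); v_p(y) = 2 (factor: 735 = 7^2 · 15). Additivity: v_p(xy) = v_p(x) + v_p(y) = 0 + 2 = 2. (Direct check: xy = 18375 = 7^2 · (375).)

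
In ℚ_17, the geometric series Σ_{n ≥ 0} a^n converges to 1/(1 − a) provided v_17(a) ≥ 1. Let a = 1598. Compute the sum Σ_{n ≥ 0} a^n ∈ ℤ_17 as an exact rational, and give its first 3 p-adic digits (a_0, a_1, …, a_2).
Σ a^n = 1/(1 − a) = -1/1597;  first 3 digits = (1, 9, 1)

v_17(a) = 1 ≥ 1, so the series converges in ℤ_17 to 1/(1 − a) = 1/(1 − 1598) = -1/1597. Expand this rational in ℤ_17: compute digits iteratively via d_i = x_i mod 17, x_{i+1} = (x_i − d_i)/17. The first 3 digits are (1, 9, 1).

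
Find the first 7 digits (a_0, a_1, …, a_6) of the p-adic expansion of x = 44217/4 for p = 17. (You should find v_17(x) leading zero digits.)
(a_0, …, a_6) = (0, 0, 0, 15, 12, 12, 12)

v_17(44217/4) = 3, so a_0 = ... = a_2 = 0. Factor out: x = 17^3 · u with u = 9/4 a unit in ℤ_17. Expand u iteratively via a_{v+i} = u_i mod 17, u_{i+1} = (u_i − a_{v+i})/17:
  u_0 = 9/4;  a_3 = 15;  u_1 = (u_0 − 15)/17 = -3/4
  u_1 = -3/4;  a_4 = 12;  u_2 = (u_1 − 12)/17 = -3/4
  u_2 = -3/4;  a_5 = 12;  u_3 = (u_2 − 12)/17 = -3/4
  u_3 = -3/4;  a_6 = 12;  u_4 = (u_3 − 12)/17 = -3/4
Digits: (0, 0, 0, 15, 12, 12, 12).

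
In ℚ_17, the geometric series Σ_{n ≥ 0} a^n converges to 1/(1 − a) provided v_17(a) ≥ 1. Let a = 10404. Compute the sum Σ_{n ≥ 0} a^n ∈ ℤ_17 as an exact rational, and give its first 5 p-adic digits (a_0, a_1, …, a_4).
Σ a^n = 1/(1 − a) = -1/10403;  first 5 digits = (1, 0, 2, 2, 4)

v_17(a) = 2 ≥ 1, so the series converges in ℤ_17 to 1/(1 − a) = 1/(1 − 10404) = -1/10403. Expand this rational in ℤ_17: compute digits iteratively via d_i = x_i mod 17, x_{i+1} = (x_i − d_i)/17. The first 5 digits are (1, 0, 2, 2, 4).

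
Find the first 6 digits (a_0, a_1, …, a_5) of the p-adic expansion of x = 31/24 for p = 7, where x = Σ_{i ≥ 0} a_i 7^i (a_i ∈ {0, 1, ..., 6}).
(a_0, …, a_5) = (1, 5, 6, 4, 6, 4)

v_7(31/24) = 0 (numerator and denominator both coprime to 7), so x ∈ ℤ_7^×. Compute digits iteratively via a_i = x_i mod 7, x_{i+1} = (x_i − a_i)/7, with x_0 = x:
  x_0 = 31/24;  a_0 = 1;  x_1 = (x_0 − 1)/7 = 1/24
  x_1 = 1/24;  a_1 = 5;  x_2 = (x_1 − 5)/7 = -17/24
  x_2 = -17/24;  a_2 = 6;  x_3 = (x_2 − 6)/7 = -23/24
  x_3 = -23/24;  a_3 = 4;  x_4 = (x_3 − 4)/7 = -17/24
  x_4 = -17/24;  a_4 = 6;  x_5 = (x_4 − 6)/7 = -23/24
  x_5 = -23/24;  a_5 = 4;  x_6 = (x_5 − 4)/7 = -17/24
Digits: (1, 5, 6, 4, 6, 4).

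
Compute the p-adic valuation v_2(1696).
v_2(1696) = 5

v_2(n) is the largest exponent k such that 2^k divides n. Factor out: 1696 = 2^5 · 53. (Sign doesn't affect v_p.) So v_2(1696) = 5.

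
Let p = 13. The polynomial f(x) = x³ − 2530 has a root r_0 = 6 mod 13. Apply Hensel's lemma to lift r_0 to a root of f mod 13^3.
r_2 = 162 (mod 2197)

Hensel: r_{i+1} = r_i − f(r_i)/f′(r_i) mod 13^{i+2}, where f′(x) = 3x². Iterate:
  r_0 = 6 (mod 13)
  r_1 = 162 (mod 169)
  r_2 = 162 (mod 2197)
Final: r = 162 with f(r) ≡ 0 mod 13^3.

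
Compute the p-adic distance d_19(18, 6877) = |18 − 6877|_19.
d_19(18, 6877) = 1/6859

Step 1 — x − y = 18 − 6877 = -6859. Step 2 — v_19(-6859) = 3 (factor: -6859 = −(19^3 · 1); the sign does not affect v_p). Step 3 — |x − y|_19 = 19^{-3} = 1/6859.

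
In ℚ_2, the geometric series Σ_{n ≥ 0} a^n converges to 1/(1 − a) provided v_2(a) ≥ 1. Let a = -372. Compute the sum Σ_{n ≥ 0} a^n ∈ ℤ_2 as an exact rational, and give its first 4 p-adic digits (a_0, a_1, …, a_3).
Σ a^n = 1/(1 − a) = 1/373;  first 4 digits = (1, 0, 1, 1)

v_2(a) = 2 ≥ 1, so the series converges in ℤ_2 to 1/(1 − a) = 1/(1 − (-372)) = 1/373. Expand this rational in ℤ_2: compute digits iteratively via d_i = x_i mod 2, x_{i+1} = (x_i − d_i)/2. The first 4 digits are (1, 0, 1, 1).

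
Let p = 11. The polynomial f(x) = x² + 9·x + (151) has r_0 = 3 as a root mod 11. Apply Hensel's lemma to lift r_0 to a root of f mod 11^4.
r_3 = 1015 (mod 14641)

Hensel: r_{i+1} = r_i − f(r_i)·(f′(r_i))^{-1} mod 11^{i+2}, f′(x) = 2x + 9. Iterate:
  r_0 = 3 (mod 11)
  r_1 = 47 (mod 121)
  r_2 = 1015 (mod 1331)
  r_3 = 1015 (mod 14641)
Final: r = 1015 satisfies f(r) ≡ 0 mod 11^4.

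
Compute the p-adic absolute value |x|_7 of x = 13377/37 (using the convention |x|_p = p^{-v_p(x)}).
|13377/37|_7 = 1/343

Step 1 — compute v_7(x) by factoring powers of 7 out of the numerator and denominator: v_7(13377/37) = 3. Step 2 — apply |x|_p = p^{-v_p(x)} = 7^{-3} = 1/343.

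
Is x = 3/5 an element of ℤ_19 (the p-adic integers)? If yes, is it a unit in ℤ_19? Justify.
x ∈ ℤ_19^× (unit); v_19(x) = 0

ℤ_19 = {x ∈ ℚ_19 : v_19(x) ≥ 0} and ℤ_19^× = {x ∈ ℤ_19 : v_19(x) = 0}. Here v_19(3/5) = v_19(num) − v_19(den) = 0; compare against these criteria.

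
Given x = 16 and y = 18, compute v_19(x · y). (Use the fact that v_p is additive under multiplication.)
v_19(288) = 0

v_p(x) = 0 (factor: 16 = 19^0 · 16); v_p(y) = 0 (factor: 18 = 19^0 · 18). Additivity: v_p(xy) = v_p(x) + v_p(y) = 0 + 0 = 0. (Direct check: xy = 288 = 19^0 · (288).)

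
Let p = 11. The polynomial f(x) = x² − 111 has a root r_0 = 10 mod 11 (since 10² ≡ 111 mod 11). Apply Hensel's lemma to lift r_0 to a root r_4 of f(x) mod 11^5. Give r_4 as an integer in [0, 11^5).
r_4 = 20756 (mod 161051)

Hensel's recurrence: r_{i+1} = r_i − f(r_i)·(f′(r_i))^{-1} mod 11^{i+2}, with f′(x) = 2x. Iterate:
  r_0 = 10 (mod 11)
  r_1 = 65 (mod 121)
  r_2 = 791 (mod 1331)
  r_3 = 6115 (mod 14641)
  r_4 = 20756 (mod 161051)
Final: r_4 = 20756, and one checks f(r_4) ≡ 0 mod 11^5.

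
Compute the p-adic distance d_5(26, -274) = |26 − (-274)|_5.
d_5(26, -274) = 1/25

Step 1 — x − y = 26 − (-274) = 300. Step 2 — v_5(300) = 2 (factor: 300 = (5^2 · 12); the sign does not affect v_p). Step 3 — |x − y|_5 = 5^{-2} = 1/25.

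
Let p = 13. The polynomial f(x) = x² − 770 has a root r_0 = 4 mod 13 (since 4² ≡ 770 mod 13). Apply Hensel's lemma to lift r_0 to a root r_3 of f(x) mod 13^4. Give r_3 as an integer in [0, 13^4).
r_3 = 3605 (mod 28561)

Hensel's recurrence: r_{i+1} = r_i − f(r_i)·(f′(r_i))^{-1} mod 13^{i+2}, with f′(x) = 2x. Iterate:
  r_0 = 4 (mod 13)
  r_1 = 56 (mod 169)
  r_2 = 1408 (mod 2197)
  r_3 = 3605 (mod 28561)
Final: r_3 = 3605, and one checks f(r_3) ≡ 0 mod 13^4.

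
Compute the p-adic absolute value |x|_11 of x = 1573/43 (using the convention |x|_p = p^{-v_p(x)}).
|1573/43|_11 = 1/121

Step 1 — compute v_11(x) by factoring powers of 11 out of the numerator and denominator: v_11(1573/43) = 2. Step 2 — apply |x|_p = p^{-v_p(x)} = 11^{-2} = 1/121.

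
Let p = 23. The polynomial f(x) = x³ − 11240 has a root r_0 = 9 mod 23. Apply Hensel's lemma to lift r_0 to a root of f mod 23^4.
r_3 = 162895 (mod 279841)

Hensel: r_{i+1} = r_i − f(r_i)/f′(r_i) mod 23^{i+2}, where f′(x) = 3x². Iterate:
  r_0 = 9 (mod 23)
  r_1 = 492 (mod 529)
  r_2 = 4724 (mod 12167)
  r_3 = 162895 (mod 279841)
Final: r = 162895 with f(r) ≡ 0 mod 23^4.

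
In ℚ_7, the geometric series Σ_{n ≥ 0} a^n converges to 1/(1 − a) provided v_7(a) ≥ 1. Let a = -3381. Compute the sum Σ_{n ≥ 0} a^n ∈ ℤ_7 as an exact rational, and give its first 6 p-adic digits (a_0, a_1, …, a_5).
Σ a^n = 1/(1 − a) = 1/3382;  first 6 digits = (1, 0, 1, 4, 6, 0)

v_7(a) = 2 ≥ 1, so the series converges in ℤ_7 to 1/(1 − a) = 1/(1 − (-3381)) = 1/3382. Expand this rational in ℤ_7: compute digits iteratively via d_i = x_i mod 7, x_{i+1} = (x_i − d_i)/7. The first 6 digits are (1, 0, 1, 4, 6, 0).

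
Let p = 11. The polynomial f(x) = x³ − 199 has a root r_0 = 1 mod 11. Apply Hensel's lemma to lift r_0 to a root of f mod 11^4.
r_3 = 6359 (mod 14641)

Hensel: r_{i+1} = r_i − f(r_i)/f′(r_i) mod 11^{i+2}, where f′(x) = 3x². Iterate:
  r_0 = 1 (mod 11)
  r_1 = 67 (mod 121)
  r_2 = 1035 (mod 1331)
  r_3 = 6359 (mod 14641)
Final: r = 6359 with f(r) ≡ 0 mod 11^4.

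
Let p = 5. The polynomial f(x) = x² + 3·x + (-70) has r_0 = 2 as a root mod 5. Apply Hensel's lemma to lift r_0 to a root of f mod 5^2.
r_1 = 7 (mod 25)

Hensel: r_{i+1} = r_i − f(r_i)·(f′(r_i))^{-1} mod 5^{i+2}, f′(x) = 2x + 3. Iterate:
  r_0 = 2 (mod 5)
  r_1 = 7 (mod 25)
Final: r = 7 satisfies f(r) ≡ 0 mod 5^2.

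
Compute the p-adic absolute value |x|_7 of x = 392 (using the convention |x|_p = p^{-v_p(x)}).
|392|_7 = 1/49

Step 1 — compute v_7(x) by factoring powers of 7 out of the numerator and denominator: v_7(392) = 2. Step 2 — apply |x|_p = p^{-v_p(x)} = 7^{-2} = 1/49.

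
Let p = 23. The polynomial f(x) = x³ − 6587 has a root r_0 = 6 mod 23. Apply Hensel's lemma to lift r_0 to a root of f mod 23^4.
r_3 = 169585 (mod 279841)

Hensel: r_{i+1} = r_i − f(r_i)/f′(r_i) mod 23^{i+2}, where f′(x) = 3x². Iterate:
  r_0 = 6 (mod 23)
  r_1 = 305 (mod 529)
  r_2 = 11414 (mod 12167)
  r_3 = 169585 (mod 279841)
Final: r = 169585 with f(r) ≡ 0 mod 23^4.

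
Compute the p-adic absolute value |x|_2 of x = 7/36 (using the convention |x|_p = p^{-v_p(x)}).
|7/36|_2 = 4

Step 1 — compute v_2(x) by factoring powers of 2 out of the numerator and denominator: v_2(7/36) = -2. Step 2 — apply |x|_p = p^{-v_p(x)} = 2^{2} = 4.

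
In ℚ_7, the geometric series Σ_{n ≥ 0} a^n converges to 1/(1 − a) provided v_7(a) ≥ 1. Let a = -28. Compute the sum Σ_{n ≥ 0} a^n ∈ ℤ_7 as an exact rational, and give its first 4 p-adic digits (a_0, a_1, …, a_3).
Σ a^n = 1/(1 − a) = 1/29;  first 4 digits = (1, 3, 1, 1)

v_7(a) = 1 ≥ 1, so the series converges in ℤ_7 to 1/(1 − a) = 1/(1 − (-28)) = 1/29. Expand this rational in ℤ_7: compute digits iteratively via d_i = x_i mod 7, x_{i+1} = (x_i − d_i)/7. The first 4 digits are (1, 3, 1, 1).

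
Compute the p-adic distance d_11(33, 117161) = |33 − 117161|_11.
d_11(33, 117161) = 1/14641

Step 1 — x − y = 33 − 117161 = -117128. Step 2 — v_11(-117128) = 4 (factor: -117128 = −(11^4 · 8); the sign does not affect v_p). Step 3 — |x − y|_11 = 11^{-4} = 1/14641.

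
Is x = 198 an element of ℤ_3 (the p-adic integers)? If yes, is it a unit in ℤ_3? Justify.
x ∈ ℤ_3 but not a unit; v_3(x) = 2 > 0

ℤ_3 = {x ∈ ℚ_3 : v_3(x) ≥ 0} and ℤ_3^× = {x ∈ ℤ_3 : v_3(x) = 0}. Here v_3(198) = v_3(num) − v_3(den) = 2; compare against these criteria.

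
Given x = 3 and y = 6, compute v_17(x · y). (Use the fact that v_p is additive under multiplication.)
v_17(18) = 0

v_p(x) = 0 (factor: 3 = 17^0 · 3); v_p(y) = 0 (factor: 6 = 17^0 · 6). Additivity: v_p(xy) = v_p(x) + v_p(y) = 0 + 0 = 0. (Direct check: xy = 18 = 17^0 · (18).)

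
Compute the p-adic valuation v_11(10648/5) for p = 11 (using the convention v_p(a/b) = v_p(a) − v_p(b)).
v_11(10648/5) = 3

Factor powers of 11 from the numerator and denominator of the reduced fraction: 10648 = 11^3 · 8 and 5 = 11^0 · 5. Apply v_p(a/b) = v_p(a) − v_p(b): v_11(10648/5) = 3 − 0 = 3.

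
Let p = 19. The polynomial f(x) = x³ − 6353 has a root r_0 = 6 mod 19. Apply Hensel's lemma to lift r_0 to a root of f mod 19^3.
r_2 = 4699 (mod 6859)

Hensel: r_{i+1} = r_i − f(r_i)/f′(r_i) mod 19^{i+2}, where f′(x) = 3x². Iterate:
  r_0 = 6 (mod 19)
  r_1 = 6 (mod 361)
  r_2 = 4699 (mod 6859)
Final: r = 4699 with f(r) ≡ 0 mod 19^3.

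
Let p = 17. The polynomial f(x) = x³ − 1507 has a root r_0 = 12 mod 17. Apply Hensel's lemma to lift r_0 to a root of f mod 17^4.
r_3 = 10178 (mod 83521)

Hensel: r_{i+1} = r_i − f(r_i)/f′(r_i) mod 17^{i+2}, where f′(x) = 3x². Iterate:
  r_0 = 12 (mod 17)
  r_1 = 63 (mod 289)
  r_2 = 352 (mod 4913)
  r_3 = 10178 (mod 83521)
Final: r = 10178 with f(r) ≡ 0 mod 17^4.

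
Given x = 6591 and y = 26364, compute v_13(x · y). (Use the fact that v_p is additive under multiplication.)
v_13(173765124) = 6

v_p(x) = 3 (factor: 6591 = 13^3 · 3); v_p(y) = 3 (factor: 26364 = 13^3 · 12). Additivity: v_p(xy) = v_p(x) + v_p(y) = 3 + 3 = 6. (Direct check: xy = 173765124 = 13^6 · (36).)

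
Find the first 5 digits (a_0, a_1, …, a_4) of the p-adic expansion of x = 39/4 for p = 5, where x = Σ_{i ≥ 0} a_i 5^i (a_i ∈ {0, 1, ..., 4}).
(a_0, …, a_4) = (1, 3, 1, 1, 1)

v_5(39/4) = 0 (numerator and denominator both coprime to 5), so x ∈ ℤ_5^×. Compute digits iteratively via a_i = x_i mod 5, x_{i+1} = (x_i − a_i)/5, with x_0 = x:
  x_0 = 39/4;  a_0 = 1;  x_1 = (x_0 − 1)/5 = 7/4
  x_1 = 7/4;  a_1 = 3;  x_2 = (x_1 − 3)/5 = -1/4
  x_2 = -1/4;  a_2 = 1;  x_3 = (x_2 − 1)/5 = -1/4
  x_3 = -1/4;  a_3 = 1;  x_4 = (x_3 − 1)/5 = -1/4
  x_4 = -1/4;  a_4 = 1;  x_5 = (x_4 − 1)/5 = -1/4
Digits: (1, 3, 1, 1, 1).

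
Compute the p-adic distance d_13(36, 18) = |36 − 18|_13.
d_13(36, 18) = 1

Step 1 — x − y = 36 − 18 = 18. Step 2 — v_13(18) = 0 (factor: 18 = (13^0 · 18); the sign does not affect v_p). Step 3 — |x − y|_13 = 13^{0} = 1.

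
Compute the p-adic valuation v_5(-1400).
v_5(-1400) = 2

v_5(n) is the largest exponent k such that 5^k divides n. Factor out: -1400 = -5^2 · 56. (Sign doesn't affect v_p.) So v_5(-1400) = 2.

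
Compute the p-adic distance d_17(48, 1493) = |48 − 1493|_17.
d_17(48, 1493) = 1/289

Step 1 — x − y = 48 − 1493 = -1445. Step 2 — v_17(-1445) = 2 (factor: -1445 = −(17^2 · 5); the sign does not affect v_p). Step 3 — |x − y|_17 = 17^{-2} = 1/289.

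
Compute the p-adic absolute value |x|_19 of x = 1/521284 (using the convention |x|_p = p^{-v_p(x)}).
|1/521284|_19 = 130321

Step 1 — compute v_19(x) by factoring powers of 19 out of the numerator and denominator: v_19(1/521284) = -4. Step 2 — apply |x|_p = p^{-v_p(x)} = 19^{4} = 130321.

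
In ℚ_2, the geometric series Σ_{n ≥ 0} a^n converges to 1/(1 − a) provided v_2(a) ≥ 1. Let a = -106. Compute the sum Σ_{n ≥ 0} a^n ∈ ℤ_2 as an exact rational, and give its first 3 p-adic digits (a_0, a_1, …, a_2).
Σ a^n = 1/(1 − a) = 1/107;  first 3 digits = (1, 1, 0)

v_2(a) = 1 ≥ 1, so the series converges in ℤ_2 to 1/(1 − a) = 1/(1 − (-106)) = 1/107. Expand this rational in ℤ_2: compute digits iteratively via d_i = x_i mod 2, x_{i+1} = (x_i − d_i)/2. The first 3 digits are (1, 1, 0).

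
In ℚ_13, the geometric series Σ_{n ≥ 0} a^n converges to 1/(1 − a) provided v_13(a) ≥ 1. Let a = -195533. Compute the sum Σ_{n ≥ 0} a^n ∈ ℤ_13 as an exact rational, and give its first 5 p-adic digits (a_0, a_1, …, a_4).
Σ a^n = 1/(1 − a) = 1/195534;  first 5 digits = (1, 0, 0, 2, 6)

v_13(a) = 3 ≥ 1, so the series converges in ℤ_13 to 1/(1 − a) = 1/(1 − (-195533)) = 1/195534. Expand this rational in ℤ_13: compute digits iteratively via d_i = x_i mod 13, x_{i+1} = (x_i − d_i)/13. The first 5 digits are (1, 0, 0, 2, 6).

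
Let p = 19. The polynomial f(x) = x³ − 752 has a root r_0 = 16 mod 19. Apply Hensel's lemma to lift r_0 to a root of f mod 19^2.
r_1 = 320 (mod 361)

Hensel: r_{i+1} = r_i − f(r_i)/f′(r_i) mod 19^{i+2}, where f′(x) = 3x². Iterate:
  r_0 = 16 (mod 19)
  r_1 = 320 (mod 361)
Final: r = 320 with f(r) ≡ 0 mod 19^2.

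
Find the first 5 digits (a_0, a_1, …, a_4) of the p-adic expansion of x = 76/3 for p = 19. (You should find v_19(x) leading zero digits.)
(a_0, …, a_4) = (0, 14, 12, 12, 12)

v_19(76/3) = 1, so a_0 = ... = a_0 = 0. Factor out: x = 19^1 · u with u = 4/3 a unit in ℤ_19. Expand u iteratively via a_{v+i} = u_i mod 19, u_{i+1} = (u_i − a_{v+i})/19:
  u_0 = 4/3;  a_1 = 14;  u_1 = (u_0 − 14)/19 = -2/3
  u_1 = -2/3;  a_2 = 12;  u_2 = (u_1 − 12)/19 = -2/3
  u_2 = -2/3;  a_3 = 12;  u_3 = (u_2 − 12)/19 = -2/3
  u_3 = -2/3;  a_4 = 12;  u_4 = (u_3 − 12)/19 = -2/3
Digits: (0, 14, 12, 12, 12).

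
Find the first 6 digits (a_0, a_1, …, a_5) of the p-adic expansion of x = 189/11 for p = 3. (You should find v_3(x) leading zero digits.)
(a_0, …, a_5) = (0, 0, 0, 2, 2, 0)

v_3(189/11) = 3, so a_0 = ... = a_2 = 0. Factor out: x = 3^3 · u with u = 7/11 a unit in ℤ_3. Expand u iteratively via a_{v+i} = u_i mod 3, u_{i+1} = (u_i − a_{v+i})/3:
  u_0 = 7/11;  a_3 = 2;  u_1 = (u_0 − 2)/3 = -5/11
  u_1 = -5/11;  a_4 = 2;  u_2 = (u_1 − 2)/3 = -9/11
  u_2 = -9/11;  a_5 = 0;  u_3 = (u_2 − 0)/3 = -3/11
Digits: (0, 0, 0, 2, 2, 0).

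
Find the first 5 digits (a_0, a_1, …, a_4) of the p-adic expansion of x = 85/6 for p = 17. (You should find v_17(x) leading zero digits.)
(a_0, …, a_4) = (0, 15, 2, 14, 2)

v_17(85/6) = 1, so a_0 = ... = a_0 = 0. Factor out: x = 17^1 · u with u = 5/6 a unit in ℤ_17. Expand u iteratively via a_{v+i} = u_i mod 17, u_{i+1} = (u_i − a_{v+i})/17:
  u_0 = 5/6;  a_1 = 15;  u_1 = (u_0 − 15)/17 = -5/6
  u_1 = -5/6;  a_2 = 2;  u_2 = (u_1 − 2)/17 = -1/6
  u_2 = -1/6;  a_3 = 14;  u_3 = (u_2 − 14)/17 = -5/6
  u_3 = -5/6;  a_4 = 2;  u_4 = (u_3 − 2)/17 = -1/6
Digits: (0, 15, 2, 14, 2).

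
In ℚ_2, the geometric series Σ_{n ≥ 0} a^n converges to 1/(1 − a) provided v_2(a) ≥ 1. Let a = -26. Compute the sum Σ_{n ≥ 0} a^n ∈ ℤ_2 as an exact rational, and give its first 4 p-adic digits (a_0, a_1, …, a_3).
Σ a^n = 1/(1 − a) = 1/27;  first 4 digits = (1, 1, 0, 0)

v_2(a) = 1 ≥ 1, so the series converges in ℤ_2 to 1/(1 − a) = 1/(1 − (-26)) = 1/27. Expand this rational in ℤ_2: compute digits iteratively via d_i = x_i mod 2, x_{i+1} = (x_i − d_i)/2. The first 4 digits are (1, 1, 0, 0).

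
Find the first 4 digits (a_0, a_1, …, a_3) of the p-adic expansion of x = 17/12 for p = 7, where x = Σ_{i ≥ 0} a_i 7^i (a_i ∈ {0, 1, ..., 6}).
(a_0, …, a_3) = (2, 4, 0, 4)

v_7(17/12) = 0 (numerator and denominator both coprime to 7), so x ∈ ℤ_7^×. Compute digits iteratively via a_i = x_i mod 7, x_{i+1} = (x_i − a_i)/7, with x_0 = x:
  x_0 = 17/12;  a_0 = 2;  x_1 = (x_0 − 2)/7 = -1/12
  x_1 = -1/12;  a_1 = 4;  x_2 = (x_1 − 4)/7 = -7/12
  x_2 = -7/12;  a_2 = 0;  x_3 = (x_2 − 0)/7 = -1/12
  x_3 = -1/12;  a_3 = 4;  x_4 = (x_3 − 4)/7 = -7/12
Digits: (2, 4, 0, 4).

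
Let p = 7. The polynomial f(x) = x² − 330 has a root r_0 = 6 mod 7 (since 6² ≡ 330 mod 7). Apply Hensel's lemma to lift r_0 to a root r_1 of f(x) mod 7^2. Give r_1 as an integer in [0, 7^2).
r_1 = 6 (mod 49)

Hensel's recurrence: r_{i+1} = r_i − f(r_i)·(f′(r_i))^{-1} mod 7^{i+2}, with f′(x) = 2x. Iterate:
  r_0 = 6 (mod 7)
  r_1 = 6 (mod 49)
Final: r_1 = 6, and one checks f(r_1) ≡ 0 mod 7^2.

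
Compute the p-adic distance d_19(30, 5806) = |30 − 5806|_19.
d_19(30, 5806) = 1/361

Step 1 — x − y = 30 − 5806 = -5776. Step 2 — v_19(-5776) = 2 (factor: -5776 = −(19^2 · 16); the sign does not affect v_p). Step 3 — |x − y|_19 = 19^{-2} = 1/361.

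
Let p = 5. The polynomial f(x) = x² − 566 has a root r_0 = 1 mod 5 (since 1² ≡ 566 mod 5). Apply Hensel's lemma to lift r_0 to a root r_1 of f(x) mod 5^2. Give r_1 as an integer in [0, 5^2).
r_1 = 21 (mod 25)

Hensel's recurrence: r_{i+1} = r_i − f(r_i)·(f′(r_i))^{-1} mod 5^{i+2}, with f′(x) = 2x. Iterate:
  r_0 = 1 (mod 5)
  r_1 = 21 (mod 25)
Final: r_1 = 21, and one checks f(r_1) ≡ 0 mod 5^2.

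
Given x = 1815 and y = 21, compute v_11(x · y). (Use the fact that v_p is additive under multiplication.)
v_11(38115) = 2

v_p(x) = 2 (factor: 1815 = 11^2 · 15); v_p(y) = 0 (factor: 21 = 11^0 · 21). Additivity: v_p(xy) = v_p(x) + v_p(y) = 2 + 0 = 2. (Direct check: xy = 38115 = 11^2 · (315).)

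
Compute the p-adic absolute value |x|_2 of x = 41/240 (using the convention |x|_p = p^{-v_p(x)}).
|41/240|_2 = 16

Step 1 — compute v_2(x) by factoring powers of 2 out of the numerator and denominator: v_2(41/240) = -4. Step 2 — apply |x|_p = p^{-v_p(x)} = 2^{4} = 16.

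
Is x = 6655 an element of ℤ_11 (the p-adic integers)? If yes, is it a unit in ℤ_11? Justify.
x ∈ ℤ_11 but not a unit; v_11(x) = 3 > 0

ℤ_11 = {x ∈ ℚ_11 : v_11(x) ≥ 0} and ℤ_11^× = {x ∈ ℤ_11 : v_11(x) = 0}. Here v_11(6655) = v_11(num) − v_11(den) = 3; compare against these criteria.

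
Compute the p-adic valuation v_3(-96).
v_3(-96) = 1

v_3(n) is the largest exponent k such that 3^k divides n. Factor out: -96 = -3^1 · 32. (Sign doesn't affect v_p.) So v_3(-96) = 1.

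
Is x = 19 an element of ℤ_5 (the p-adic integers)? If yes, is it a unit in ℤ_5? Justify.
x ∈ ℤ_5^× (unit); v_5(x) = 0

ℤ_5 = {x ∈ ℚ_5 : v_5(x) ≥ 0} and ℤ_5^× = {x ∈ ℤ_5 : v_5(x) = 0}. Here v_5(19) = v_5(num) − v_5(den) = 0; compare against these criteria.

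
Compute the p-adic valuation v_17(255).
v_17(255) = 1

v_17(n) is the largest exponent k such that 17^k divides n. Factor out: 255 = 17^1 · 15. (Sign doesn't affect v_p.) So v_17(255) = 1.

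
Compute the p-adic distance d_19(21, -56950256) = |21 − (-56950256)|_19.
d_19(21, -56950256) = 1/2476099

Step 1 — x − y = 21 − (-56950256) = 56950277. Step 2 — v_19(56950277) = 5 (factor: 56950277 = (19^5 · 23); the sign does not affect v_p). Step 3 — |x − y|_19 = 19^{-5} = 1/2476099.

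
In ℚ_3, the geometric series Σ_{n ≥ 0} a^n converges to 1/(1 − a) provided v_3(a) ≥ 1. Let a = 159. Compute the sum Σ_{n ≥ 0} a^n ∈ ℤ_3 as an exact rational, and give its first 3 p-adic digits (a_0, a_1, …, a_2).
Σ a^n = 1/(1 − a) = -1/158;  first 3 digits = (1, 2, 0)

v_3(a) = 1 ≥ 1, so the series converges in ℤ_3 to 1/(1 − a) = 1/(1 − 159) = -1/158. Expand this rational in ℤ_3: compute digits iteratively via d_i = x_i mod 3, x_{i+1} = (x_i − d_i)/3. The first 3 digits are (1, 2, 0).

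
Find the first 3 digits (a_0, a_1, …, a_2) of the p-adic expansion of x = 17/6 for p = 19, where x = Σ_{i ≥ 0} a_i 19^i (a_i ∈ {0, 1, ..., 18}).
(a_0, …, a_2) = (6, 3, 3)

v_19(17/6) = 0 (numerator and denominator both coprime to 19), so x ∈ ℤ_19^×. Compute digits iteratively via a_i = x_i mod 19, x_{i+1} = (x_i − a_i)/19, with x_0 = x:
  x_0 = 17/6;  a_0 = 6;  x_1 = (x_0 − 6)/19 = -1/6
  x_1 = -1/6;  a_1 = 3;  x_2 = (x_1 − 3)/19 = -1/6
  x_2 = -1/6;  a_2 = 3;  x_3 = (x_2 − 3)/19 = -1/6
Digits: (6, 3, 3).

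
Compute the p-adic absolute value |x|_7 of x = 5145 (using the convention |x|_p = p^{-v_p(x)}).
|5145|_7 = 1/343

Step 1 — compute v_7(x) by factoring powers of 7 out of the numerator and denominator: v_7(5145) = 3. Step 2 — apply |x|_p = p^{-v_p(x)} = 7^{-3} = 1/343.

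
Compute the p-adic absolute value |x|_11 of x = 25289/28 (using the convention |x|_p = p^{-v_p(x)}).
|25289/28|_11 = 1/1331

Step 1 — compute v_11(x) by factoring powers of 11 out of the numerator and denominator: v_11(25289/28) = 3. Step 2 — apply |x|_p = p^{-v_p(x)} = 11^{-3} = 1/1331.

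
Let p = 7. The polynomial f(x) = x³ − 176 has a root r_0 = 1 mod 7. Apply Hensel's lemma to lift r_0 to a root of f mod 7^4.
r_3 = 1954 (mod 2401)

Hensel: r_{i+1} = r_i − f(r_i)/f′(r_i) mod 7^{i+2}, where f′(x) = 3x². Iterate:
  r_0 = 1 (mod 7)
  r_1 = 43 (mod 49)
  r_2 = 239 (mod 343)
  r_3 = 1954 (mod 2401)
Final: r = 1954 with f(r) ≡ 0 mod 7^4.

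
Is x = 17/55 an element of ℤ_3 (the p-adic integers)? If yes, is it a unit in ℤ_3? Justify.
x ∈ ℤ_3^× (unit); v_3(x) = 0

ℤ_3 = {x ∈ ℚ_3 : v_3(x) ≥ 0} and ℤ_3^× = {x ∈ ℤ_3 : v_3(x) = 0}. Here v_3(17/55) = v_3(num) − v_3(den) = 0; compare against these criteria.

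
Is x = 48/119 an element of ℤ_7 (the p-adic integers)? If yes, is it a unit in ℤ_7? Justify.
x ∉ ℤ_7 (v_7(x) = -1 < 0)

ℤ_7 = {x ∈ ℚ_7 : v_7(x) ≥ 0} and ℤ_7^× = {x ∈ ℤ_7 : v_7(x) = 0}. Here v_7(48/119) = v_7(num) − v_7(den) = -1; compare against these criteria.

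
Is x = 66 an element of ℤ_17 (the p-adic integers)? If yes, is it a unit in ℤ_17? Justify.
x ∈ ℤ_17^× (unit); v_17(x) = 0

ℤ_17 = {x ∈ ℚ_17 : v_17(x) ≥ 0} and ℤ_17^× = {x ∈ ℤ_17 : v_17(x) = 0}. Here v_17(66) = v_17(num) − v_17(den) = 0; compare against these criteria.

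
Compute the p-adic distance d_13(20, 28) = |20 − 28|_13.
d_13(20, 28) = 1

Step 1 — x − y = 20 − 28 = -8. Step 2 — v_13(-8) = 0 (factor: -8 = −(13^0 · 8); the sign does not affect v_p). Step 3 — |x − y|_13 = 13^{0} = 1.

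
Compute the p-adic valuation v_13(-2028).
v_13(-2028) = 2

v_13(n) is the largest exponent k such that 13^k divides n. Factor out: -2028 = -13^2 · 12. (Sign doesn't affect v_p.) So v_13(-2028) = 2.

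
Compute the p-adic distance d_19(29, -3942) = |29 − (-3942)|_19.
d_19(29, -3942) = 1/361

Step 1 — x − y = 29 − (-3942) = 3971. Step 2 — v_19(3971) = 2 (factor: 3971 = (19^2 · 11); the sign does not affect v_p). Step 3 — |x − y|_19 = 19^{-2} = 1/361.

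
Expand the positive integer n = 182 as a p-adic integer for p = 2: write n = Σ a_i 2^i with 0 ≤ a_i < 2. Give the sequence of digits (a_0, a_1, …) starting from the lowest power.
(a_0, a_1, …) = (0, 1, 1, 0, 1, 1, 0, 1)

Repeated division by 2 gives the digits low-to-high: 182 = 1·2^1 + 1·2^2 + 1·2^4 + 1·2^5 + 1·2^7. Digit sequence: (0, 1, 1, 0, 1, 1, 0, 1).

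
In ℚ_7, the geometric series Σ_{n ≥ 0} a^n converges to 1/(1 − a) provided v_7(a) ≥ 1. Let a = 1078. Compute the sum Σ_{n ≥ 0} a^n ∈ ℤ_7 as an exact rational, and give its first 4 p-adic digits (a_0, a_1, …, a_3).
Σ a^n = 1/(1 − a) = -1/1077;  first 4 digits = (1, 0, 1, 3)

v_7(a) = 2 ≥ 1, so the series converges in ℤ_7 to 1/(1 − a) = 1/(1 − 1078) = -1/1077. Expand this rational in ℤ_7: compute digits iteratively via d_i = x_i mod 7, x_{i+1} = (x_i − d_i)/7. The first 4 digits are (1, 0, 1, 3).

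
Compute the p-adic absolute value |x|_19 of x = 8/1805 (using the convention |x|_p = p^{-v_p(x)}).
|8/1805|_19 = 361

Step 1 — compute v_19(x) by factoring powers of 19 out of the numerator and denominator: v_19(8/1805) = -2. Step 2 — apply |x|_p = p^{-v_p(x)} = 19^{2} = 361.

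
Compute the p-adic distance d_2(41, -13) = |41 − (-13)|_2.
d_2(41, -13) = 1/2

Step 1 — x − y = 41 − (-13) = 54. Step 2 — v_2(54) = 1 (factor: 54 = (2^1 · 27); the sign does not affect v_p). Step 3 — |x − y|_2 = 2^{-1} = 1/2.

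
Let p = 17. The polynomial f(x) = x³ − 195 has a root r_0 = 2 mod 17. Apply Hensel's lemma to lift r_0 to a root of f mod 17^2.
r_1 = 138 (mod 289)

Hensel: r_{i+1} = r_i − f(r_i)/f′(r_i) mod 17^{i+2}, where f′(x) = 3x². Iterate:
  r_0 = 2 (mod 17)
  r_1 = 138 (mod 289)
Final: r = 138 with f(r) ≡ 0 mod 17^2.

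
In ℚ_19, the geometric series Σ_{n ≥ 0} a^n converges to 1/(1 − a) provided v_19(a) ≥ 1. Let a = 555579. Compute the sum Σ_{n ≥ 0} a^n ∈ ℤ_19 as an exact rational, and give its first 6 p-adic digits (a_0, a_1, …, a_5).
Σ a^n = 1/(1 − a) = -1/555578;  first 6 digits = (1, 0, 0, 5, 4, 0)

v_19(a) = 3 ≥ 1, so the series converges in ℤ_19 to 1/(1 − a) = 1/(1 − 555579) = -1/555578. Expand this rational in ℤ_19: compute digits iteratively via d_i = x_i mod 19, x_{i+1} = (x_i − d_i)/19. The first 6 digits are (1, 0, 0, 5, 4, 0).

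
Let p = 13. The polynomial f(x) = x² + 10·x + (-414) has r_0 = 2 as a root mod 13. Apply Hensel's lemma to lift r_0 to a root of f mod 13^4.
r_3 = 10194 (mod 28561)

Hensel: r_{i+1} = r_i − f(r_i)·(f′(r_i))^{-1} mod 13^{i+2}, f′(x) = 2x + 10. Iterate:
  r_0 = 2 (mod 13)
  r_1 = 54 (mod 169)
  r_2 = 1406 (mod 2197)
  r_3 = 10194 (mod 28561)
Final: r = 10194 satisfies f(r) ≡ 0 mod 13^4.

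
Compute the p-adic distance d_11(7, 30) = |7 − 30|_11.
d_11(7, 30) = 1

Step 1 — x − y = 7 − 30 = -23. Step 2 — v_11(-23) = 0 (factor: -23 = −(11^0 · 23); the sign does not affect v_p). Step 3 — |x − y|_11 = 11^{0} = 1.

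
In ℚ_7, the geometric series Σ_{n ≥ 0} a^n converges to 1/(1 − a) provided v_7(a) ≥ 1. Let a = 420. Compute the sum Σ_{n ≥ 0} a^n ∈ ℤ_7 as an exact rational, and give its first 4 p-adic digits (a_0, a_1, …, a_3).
Σ a^n = 1/(1 − a) = -1/419;  first 4 digits = (1, 4, 3, 5)

v_7(a) = 1 ≥ 1, so the series converges in ℤ_7 to 1/(1 − a) = 1/(1 − 420) = -1/419. Expand this rational in ℤ_7: compute digits iteratively via d_i = x_i mod 7, x_{i+1} = (x_i − d_i)/7. The first 4 digits are (1, 4, 3, 5).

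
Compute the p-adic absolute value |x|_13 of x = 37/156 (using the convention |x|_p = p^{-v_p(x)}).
|37/156|_13 = 13

Step 1 — compute v_13(x) by factoring powers of 13 out of the numerator and denominator: v_13(37/156) = -1. Step 2 — apply |x|_p = p^{-v_p(x)} = 13^{1} = 13.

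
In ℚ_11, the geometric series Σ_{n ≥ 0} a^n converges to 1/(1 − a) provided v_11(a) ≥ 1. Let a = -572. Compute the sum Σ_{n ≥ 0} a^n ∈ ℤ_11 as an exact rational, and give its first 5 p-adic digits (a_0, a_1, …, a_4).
Σ a^n = 1/(1 − a) = 1/573;  first 5 digits = (1, 3, 4, 8, 3)

v_11(a) = 1 ≥ 1, so the series converges in ℤ_11 to 1/(1 − a) = 1/(1 − (-572)) = 1/573. Expand this rational in ℤ_11: compute digits iteratively via d_i = x_i mod 11, x_{i+1} = (x_i − d_i)/11. The first 5 digits are (1, 3, 4, 8, 3).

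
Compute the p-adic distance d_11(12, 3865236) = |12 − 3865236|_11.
d_11(12, 3865236) = 1/161051

Step 1 — x − y = 12 − 3865236 = -3865224. Step 2 — v_11(-3865224) = 5 (factor: -3865224 = −(11^5 · 24); the sign does not affect v_p). Step 3 — |x − y|_11 = 11^{-5} = 1/161051.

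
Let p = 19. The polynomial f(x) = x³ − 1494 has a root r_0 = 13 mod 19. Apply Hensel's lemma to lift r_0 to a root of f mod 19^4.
r_3 = 31838 (mod 130321)

Hensel: r_{i+1} = r_i − f(r_i)/f′(r_i) mod 19^{i+2}, where f′(x) = 3x². Iterate:
  r_0 = 13 (mod 19)
  r_1 = 70 (mod 361)
  r_2 = 4402 (mod 6859)
  r_3 = 31838 (mod 130321)
Final: r = 31838 with f(r) ≡ 0 mod 19^4.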